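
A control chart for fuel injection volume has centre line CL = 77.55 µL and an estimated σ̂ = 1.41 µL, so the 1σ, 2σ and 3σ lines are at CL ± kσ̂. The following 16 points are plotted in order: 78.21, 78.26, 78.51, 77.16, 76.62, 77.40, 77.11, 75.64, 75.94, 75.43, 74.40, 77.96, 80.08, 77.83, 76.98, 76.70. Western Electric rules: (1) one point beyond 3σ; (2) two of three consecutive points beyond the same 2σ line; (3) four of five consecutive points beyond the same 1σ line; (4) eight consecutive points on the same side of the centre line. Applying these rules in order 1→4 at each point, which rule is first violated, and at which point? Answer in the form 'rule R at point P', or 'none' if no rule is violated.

Zone of each point (C = within 1σ̂, B = 1σ̂–2σ̂, A = 2σ̂–3σ̂, * = beyond 3σ̂; sign = side of CL): 1:+C, 2:+C, 3:+C, 4:-C, 5:-C, 6:-C, 7:-C, 8:-B, 9:-B, 10:-B, 11:-A, 12:+C, 13:+B, 14:+C, 15:-C, 16:-C
Rule 3 (four of five consecutive points beyond the same 1σ limit) is satisfied at point 11.

rule 3 at point 11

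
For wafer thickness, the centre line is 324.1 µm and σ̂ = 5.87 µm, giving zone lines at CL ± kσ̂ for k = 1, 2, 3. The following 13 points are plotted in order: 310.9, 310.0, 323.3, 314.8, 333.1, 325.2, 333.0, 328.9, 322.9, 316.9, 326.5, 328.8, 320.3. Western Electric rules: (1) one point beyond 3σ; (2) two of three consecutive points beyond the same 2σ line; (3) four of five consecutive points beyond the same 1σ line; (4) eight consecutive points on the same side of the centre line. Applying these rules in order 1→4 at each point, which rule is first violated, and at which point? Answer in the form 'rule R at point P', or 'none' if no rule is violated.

Zone of each point (C = within 1σ̂, B = 1σ̂–2σ̂, A = 2σ̂–3σ̂, * = beyond 3σ̂; sign = side of CL): 1:-A, 2:-A, 3:-C, 4:-B, 5:+B, 6:+C, 7:+B, 8:+C, 9:-C, 10:-B, 11:+C, 12:+C, 13:-C
Rule 2 (two of three consecutive points beyond the same 2σ limit) is satisfied at point 2.

rule 2 at point 2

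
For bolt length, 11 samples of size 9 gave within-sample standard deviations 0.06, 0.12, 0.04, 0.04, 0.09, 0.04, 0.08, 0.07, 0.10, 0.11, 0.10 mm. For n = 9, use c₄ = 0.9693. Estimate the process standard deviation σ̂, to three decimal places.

0.080

s̄ = (0.06 + 0.12 + 0.04 + 0.04 + 0.09 + 0.04 + 0.08 + 0.07 + 0.10 + 0.11 + 0.10) / 11 = 0.0773
σ̂ = s̄ / c₄ = 0.0773 / 0.9693 = 0.0797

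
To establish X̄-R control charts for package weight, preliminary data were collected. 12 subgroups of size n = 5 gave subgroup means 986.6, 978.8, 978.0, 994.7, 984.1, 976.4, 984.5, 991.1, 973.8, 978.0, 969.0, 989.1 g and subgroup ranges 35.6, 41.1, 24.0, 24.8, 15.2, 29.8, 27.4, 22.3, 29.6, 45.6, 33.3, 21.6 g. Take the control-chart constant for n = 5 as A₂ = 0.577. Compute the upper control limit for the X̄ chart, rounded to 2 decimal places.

X̄̄ = (986.6 + 978.8 + 978.0 + 994.7 + 984.1 + 976.4 + 984.5 + 991.1 + 973.8 + 978.0 + 969.0 + 989.1) / 12 = 11784.1000 / 12 = 982.0083
R̄ = (35.6 + 41.1 + 24.0 + 24.8 + 15.2 + 29.8 + 27.4 + 22.3 + 29.6 + 45.6 + 33.3 + 21.6) / 12 = 350.3000 / 12 = 29.1917
UCL = X̄̄ + A₂·R̄ = 982.0083 + 0.577 × 29.1917 = 998.8519

998.85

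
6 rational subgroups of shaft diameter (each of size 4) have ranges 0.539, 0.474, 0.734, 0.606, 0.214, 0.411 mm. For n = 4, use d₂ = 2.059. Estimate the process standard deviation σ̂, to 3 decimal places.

0.241

R̄ = (0.539 + 0.474 + 0.734 + 0.606 + 0.214 + 0.411) / 6 = 0.4963
σ̂ = R̄ / d₂ = 0.4963 / 2.059 = 0.2411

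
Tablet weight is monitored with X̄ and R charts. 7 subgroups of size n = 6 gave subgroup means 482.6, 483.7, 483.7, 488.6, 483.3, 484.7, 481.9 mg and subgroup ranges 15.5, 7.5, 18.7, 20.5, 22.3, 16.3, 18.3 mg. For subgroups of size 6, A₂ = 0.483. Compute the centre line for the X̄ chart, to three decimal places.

484.071

X̄̄ = (482.6 + 483.7 + 483.7 + 488.6 + 483.3 + 484.7 + 481.9) / 7 = 3388.5000 / 7 = 484.0714
CL = X̄̄ = 484.0714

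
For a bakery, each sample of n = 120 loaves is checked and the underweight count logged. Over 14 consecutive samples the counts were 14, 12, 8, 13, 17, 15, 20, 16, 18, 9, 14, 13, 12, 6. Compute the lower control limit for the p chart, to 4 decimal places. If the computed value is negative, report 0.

p̄ = Σdᵢ / (k·n) = 187 / (14 × 120) = 0.11131
LCL = p̄ − 3·√(p̄(1−p̄)/n) = 0.11131 − 3 × 0.02871 = 0.02518

0.0252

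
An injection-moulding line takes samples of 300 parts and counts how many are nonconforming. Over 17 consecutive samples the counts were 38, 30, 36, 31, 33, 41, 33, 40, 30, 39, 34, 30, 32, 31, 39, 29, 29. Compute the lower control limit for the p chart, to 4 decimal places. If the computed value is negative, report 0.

p̄ = Σdᵢ / (k·n) = 575 / (17 × 300) = 0.11275
LCL = p̄ − 3·√(p̄(1−p̄)/n) = 0.11275 − 3 × 0.01826 = 0.05796

0.0580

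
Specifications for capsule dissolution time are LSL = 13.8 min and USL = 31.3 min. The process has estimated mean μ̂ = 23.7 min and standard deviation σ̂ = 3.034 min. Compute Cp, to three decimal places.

Cp = (USL − LSL) / (6σ̂) = (31.3 − 13.8) / (6 × 3.034) = 17.5000 / 18.2040 = 0.9613

0.961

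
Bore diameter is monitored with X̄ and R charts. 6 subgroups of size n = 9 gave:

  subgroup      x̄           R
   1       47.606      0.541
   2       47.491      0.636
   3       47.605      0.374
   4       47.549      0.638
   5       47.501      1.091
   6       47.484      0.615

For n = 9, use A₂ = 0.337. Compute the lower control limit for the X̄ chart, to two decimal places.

47.32

X̄̄ = (47.606 + 47.491 + 47.605 + 47.549 + 47.501 + 47.484) / 6 = 285.2360 / 6 = 47.5393
R̄ = (0.541 + 0.636 + 0.374 + 0.638 + 1.091 + 0.615) / 6 = 3.8950 / 6 = 0.6492
LCL = X̄̄ − A₂·R̄ = 47.5393 − 0.337 × 0.6492 = 47.3206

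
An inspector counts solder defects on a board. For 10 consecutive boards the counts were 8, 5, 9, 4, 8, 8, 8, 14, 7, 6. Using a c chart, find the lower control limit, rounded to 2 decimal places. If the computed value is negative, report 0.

c̄ = (8 + 5 + 9 + 4 + 8 + 8 + 8 + 14 + 7 + 6) / 10 = 77 / 10 = 7.7000
LCL = c̄ − 3√c̄ = 7.7000 − 3 × 2.7749 = -0.6247 → 0 (cannot be negative)

0.00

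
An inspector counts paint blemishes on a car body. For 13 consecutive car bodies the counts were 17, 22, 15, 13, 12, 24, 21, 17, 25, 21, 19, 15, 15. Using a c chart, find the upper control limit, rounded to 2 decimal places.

30.94

c̄ = (17 + 22 + 15 + 13 + 12 + 24 + 21 + 17 + 25 + 21 + 19 + 15 + 15) / 13 = 236 / 13 = 18.1538
UCL = c̄ + 3√c̄ = 18.1538 + 3 × √18.1538 = 18.1538 + 3 × 4.2607 = 30.9360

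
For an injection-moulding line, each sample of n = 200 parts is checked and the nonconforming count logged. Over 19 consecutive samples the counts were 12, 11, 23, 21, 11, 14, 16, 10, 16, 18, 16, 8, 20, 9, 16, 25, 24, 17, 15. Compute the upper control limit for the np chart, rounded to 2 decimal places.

27.37

p̄ = Σdᵢ / (k·n) = 302 / (19 × 200) = 0.07947
UCL = np̄ + 3·√(np̄(1−p̄)) = 15.8947 + 3 × √(15.8947×0.92053) = 15.8947 + 3 × 3.8251 = 27.3701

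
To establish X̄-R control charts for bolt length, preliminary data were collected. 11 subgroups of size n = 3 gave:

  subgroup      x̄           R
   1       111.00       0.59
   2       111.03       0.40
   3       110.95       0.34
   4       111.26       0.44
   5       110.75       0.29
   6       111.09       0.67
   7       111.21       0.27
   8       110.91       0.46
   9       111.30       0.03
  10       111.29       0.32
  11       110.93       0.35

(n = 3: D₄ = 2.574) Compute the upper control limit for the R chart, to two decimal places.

0.97

R̄ = (0.59 + 0.40 + 0.34 + 0.44 + 0.29 + 0.67 + 0.27 + 0.46 + 0.03 + 0.32 + 0.35) / 11 = 4.1600 / 11 = 0.3782
UCL_R = D₄·R̄ = 2.574 × 0.3782 = 0.9734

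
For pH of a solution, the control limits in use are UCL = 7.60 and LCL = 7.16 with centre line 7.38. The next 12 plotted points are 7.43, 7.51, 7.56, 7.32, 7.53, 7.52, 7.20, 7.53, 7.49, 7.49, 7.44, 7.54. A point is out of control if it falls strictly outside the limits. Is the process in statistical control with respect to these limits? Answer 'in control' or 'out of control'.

in control

All 12 points lie within [7.16, 7.60].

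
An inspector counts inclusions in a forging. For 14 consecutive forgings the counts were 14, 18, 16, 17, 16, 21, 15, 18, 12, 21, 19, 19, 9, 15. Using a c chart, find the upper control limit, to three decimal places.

28.588

c̄ = (14 + 18 + 16 + 17 + 16 + 21 + 15 + 18 + 12 + 21 + 19 + 19 + 9 + 15) / 14 = 230 / 14 = 16.4286
UCL = c̄ + 3√c̄ = 16.4286 + 3 × √16.4286 = 16.4286 + 3 × 4.0532 = 28.5882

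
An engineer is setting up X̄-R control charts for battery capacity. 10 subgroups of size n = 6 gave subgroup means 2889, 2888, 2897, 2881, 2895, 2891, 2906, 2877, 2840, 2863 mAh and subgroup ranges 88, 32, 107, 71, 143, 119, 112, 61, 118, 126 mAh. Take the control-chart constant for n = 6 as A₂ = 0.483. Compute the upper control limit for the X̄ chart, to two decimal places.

2929.89

X̄̄ = (2889 + 2888 + 2897 + 2881 + 2895 + 2891 + 2906 + 2877 + 2840 + 2863) / 10 = 28827.0000 / 10 = 2882.7000
R̄ = (88 + 32 + 107 + 71 + 143 + 119 + 112 + 61 + 118 + 126) / 10 = 977.0000 / 10 = 97.7000
UCL = X̄̄ + A₂·R̄ = 2882.7000 + 0.483 × 97.7000 = 2929.8891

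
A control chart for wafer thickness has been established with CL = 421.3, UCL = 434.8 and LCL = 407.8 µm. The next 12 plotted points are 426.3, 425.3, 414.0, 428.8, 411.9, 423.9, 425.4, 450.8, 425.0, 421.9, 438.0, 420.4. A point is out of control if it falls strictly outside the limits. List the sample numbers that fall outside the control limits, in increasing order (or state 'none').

Compare each point to [407.8, 434.8]: sample 8 = 450.8 > UCL; sample 11 = 438.0 > UCL.

8, 11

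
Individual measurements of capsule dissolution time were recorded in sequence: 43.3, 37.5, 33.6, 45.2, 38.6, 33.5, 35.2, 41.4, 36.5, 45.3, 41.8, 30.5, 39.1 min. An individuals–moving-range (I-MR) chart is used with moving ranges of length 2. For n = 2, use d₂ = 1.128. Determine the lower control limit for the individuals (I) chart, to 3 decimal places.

X̄ = (43.3 + 37.5 + 33.6 + 45.2 + 38.6 + 33.5 + 35.2 + 41.4 + 36.5 + 45.3 + 41.8 + 30.5 + 39.1) / 13 = 38.5769
Moving ranges: 5.8, 3.9, 11.6, 6.6, 5.1, 1.7, 6.2, 4.9, 8.8, 3.5, 11.3, 8.6; M̄R̄ = 78.0000 / 12 = 6.5000
LCL = X̄ − 3·M̄R̄/d₂ = 38.5769 − 3 × 6.5000 / 1.128 = 21.2897

21.290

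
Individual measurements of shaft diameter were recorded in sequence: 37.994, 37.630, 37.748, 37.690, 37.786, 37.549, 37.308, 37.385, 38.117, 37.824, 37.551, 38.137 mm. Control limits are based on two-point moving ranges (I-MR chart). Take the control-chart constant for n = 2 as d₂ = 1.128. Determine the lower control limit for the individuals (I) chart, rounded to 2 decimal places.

36.98

X̄ = (37.994 + 37.630 + 37.748 + 37.690 + 37.786 + 37.549 + 37.308 + 37.385 + 38.117 + 37.824 + 37.551 + 38.137) / 12 = 37.7266
Moving ranges: 0.364, 0.118, 0.058, 0.096, 0.237, 0.241, 0.077, 0.732, 0.293, 0.273, 0.586; M̄R̄ = 3.0750 / 11 = 0.2795
LCL = X̄ − 3·M̄R̄/d₂ = 37.7266 − 3 × 0.2795 / 1.128 = 36.9831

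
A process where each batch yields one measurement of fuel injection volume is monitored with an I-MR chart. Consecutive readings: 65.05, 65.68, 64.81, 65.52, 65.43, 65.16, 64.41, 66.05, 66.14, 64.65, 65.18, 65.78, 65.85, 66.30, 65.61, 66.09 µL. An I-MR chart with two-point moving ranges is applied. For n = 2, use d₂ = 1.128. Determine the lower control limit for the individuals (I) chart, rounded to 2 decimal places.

X̄ = (65.05 + 65.68 + 64.81 + 65.52 + 65.43 + 65.16 + 64.41 + 66.05 + 66.14 + 64.65 + 65.18 + 65.78 + 65.85 + 66.30 + 65.61 + 66.09) / 16 = 65.4819
Moving ranges: 0.63, 0.87, 0.71, 0.09, 0.27, 0.75, 1.64, 0.09, 1.49, 0.53, 0.60, 0.07, 0.45, 0.69, 0.48; M̄R̄ = 9.3600 / 15 = 0.6240
LCL = X̄ − 3·M̄R̄/d₂ = 65.4819 − 3 × 0.6240 / 1.128 = 63.8223

63.82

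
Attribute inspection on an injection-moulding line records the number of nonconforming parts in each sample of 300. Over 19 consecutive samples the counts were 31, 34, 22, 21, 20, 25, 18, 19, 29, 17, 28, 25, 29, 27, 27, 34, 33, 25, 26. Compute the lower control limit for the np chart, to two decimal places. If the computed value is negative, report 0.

p̄ = Σdᵢ / (k·n) = 490 / (19 × 300) = 0.08596
LCL = np̄ − 3·√(np̄(1−p̄)) = 25.7895 − 3 × 4.8552 = 11.2240

11.22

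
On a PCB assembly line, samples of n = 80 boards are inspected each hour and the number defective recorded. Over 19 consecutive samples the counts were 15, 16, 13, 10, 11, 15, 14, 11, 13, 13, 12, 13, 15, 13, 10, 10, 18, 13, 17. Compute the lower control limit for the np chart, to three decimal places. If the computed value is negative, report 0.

p̄ = Σdᵢ / (k·n) = 252 / (19 × 80) = 0.16579
LCL = np̄ − 3·√(np̄(1−p̄)) = 13.2632 − 3 × 3.3263 = 3.2843

3.284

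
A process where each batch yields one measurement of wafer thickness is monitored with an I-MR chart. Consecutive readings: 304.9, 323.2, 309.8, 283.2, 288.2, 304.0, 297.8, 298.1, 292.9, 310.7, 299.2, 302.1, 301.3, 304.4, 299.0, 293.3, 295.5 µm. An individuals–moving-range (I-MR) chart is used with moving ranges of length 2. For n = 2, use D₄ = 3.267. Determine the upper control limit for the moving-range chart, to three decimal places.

Moving ranges: 18.3, 13.4, 26.6, 5.0, 15.8, 6.2, 0.3, 5.2, 17.8, 11.5, 2.9, 0.8, 3.1, 5.4, 5.7, 2.2; M̄R̄ = 140.2000 / 16 = 8.7625
UCL_MR = D₄·M̄R̄ = 3.267 × 8.7625 = 28.6271

28.627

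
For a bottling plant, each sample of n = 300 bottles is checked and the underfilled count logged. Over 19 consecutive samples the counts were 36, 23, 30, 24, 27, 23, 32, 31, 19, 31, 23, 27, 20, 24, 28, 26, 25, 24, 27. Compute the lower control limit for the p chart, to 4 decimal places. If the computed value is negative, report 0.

p̄ = Σdᵢ / (k·n) = 500 / (19 × 300) = 0.08772
LCL = p̄ − 3·√(p̄(1−p̄)/n) = 0.08772 − 3 × 0.01633 = 0.03872

0.0387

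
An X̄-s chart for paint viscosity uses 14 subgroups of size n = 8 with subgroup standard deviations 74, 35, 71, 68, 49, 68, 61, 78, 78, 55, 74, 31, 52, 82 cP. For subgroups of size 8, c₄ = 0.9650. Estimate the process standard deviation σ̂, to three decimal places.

64.841

s̄ = (74 + 35 + 71 + 68 + 49 + 68 + 61 + 78 + 78 + 55 + 74 + 31 + 52 + 82) / 14 = 62.5714
σ̂ = s̄ / c₄ = 62.5714 / 0.9650 = 64.8409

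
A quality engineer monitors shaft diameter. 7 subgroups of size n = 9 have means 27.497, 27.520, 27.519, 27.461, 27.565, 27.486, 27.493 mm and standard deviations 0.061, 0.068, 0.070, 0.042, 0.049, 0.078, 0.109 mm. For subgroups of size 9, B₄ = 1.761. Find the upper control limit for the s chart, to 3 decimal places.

s̄ = (0.061 + 0.068 + 0.070 + 0.042 + 0.049 + 0.078 + 0.109) / 7 = 0.0681
UCL_s = B₄·s̄ = 1.761 × 0.0681 = 0.1200

0.120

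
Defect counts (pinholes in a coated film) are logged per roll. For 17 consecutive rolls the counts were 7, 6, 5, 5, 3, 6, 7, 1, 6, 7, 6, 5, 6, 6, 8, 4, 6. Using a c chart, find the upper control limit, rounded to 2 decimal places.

12.58

c̄ = (7 + 6 + 5 + 5 + 3 + 6 + 7 + 1 + 6 + 7 + 6 + 5 + 6 + 6 + 8 + 4 + 6) / 17 = 94 / 17 = 5.5294
UCL = c̄ + 3√c̄ = 5.5294 + 3 × √5.5294 = 5.5294 + 3 × 2.3515 = 12.5838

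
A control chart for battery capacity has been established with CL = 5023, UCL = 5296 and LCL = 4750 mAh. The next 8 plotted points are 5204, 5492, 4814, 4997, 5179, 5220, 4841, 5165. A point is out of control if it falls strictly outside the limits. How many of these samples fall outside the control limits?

Compare each point to [4750, 5296]: sample 2 = 5492 > UCL.

1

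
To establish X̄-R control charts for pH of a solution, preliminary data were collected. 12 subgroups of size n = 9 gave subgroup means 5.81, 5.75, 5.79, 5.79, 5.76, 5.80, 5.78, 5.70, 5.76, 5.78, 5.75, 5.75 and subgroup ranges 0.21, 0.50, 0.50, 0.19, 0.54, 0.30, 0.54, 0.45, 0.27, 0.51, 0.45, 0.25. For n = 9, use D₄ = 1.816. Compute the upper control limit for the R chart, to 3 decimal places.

R̄ = (0.21 + 0.50 + 0.50 + 0.19 + 0.54 + 0.30 + 0.54 + 0.45 + 0.27 + 0.51 + 0.45 + 0.25) / 12 = 4.7100 / 12 = 0.3925
UCL_R = D₄·R̄ = 1.816 × 0.3925 = 0.7128

0.713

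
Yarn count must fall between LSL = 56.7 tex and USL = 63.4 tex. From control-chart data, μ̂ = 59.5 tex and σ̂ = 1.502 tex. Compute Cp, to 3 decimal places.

0.743

Cp = (USL − LSL) / (6σ̂) = (63.4 − 56.7) / (6 × 1.502) = 6.7000 / 9.0120 = 0.7435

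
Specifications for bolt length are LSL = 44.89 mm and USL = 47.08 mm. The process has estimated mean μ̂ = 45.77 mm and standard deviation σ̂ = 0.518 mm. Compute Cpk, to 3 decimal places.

0.566

Cpu = (USL − μ̂) / (3σ̂) = (47.08 − 45.77) / (3 × 0.518) = 0.8430; Cpl = (μ̂ − LSL) / (3σ̂) = (45.77 − 44.89) / (3 × 0.518) = 0.5663; Cpk = min(Cpu, Cpl) = 0.5663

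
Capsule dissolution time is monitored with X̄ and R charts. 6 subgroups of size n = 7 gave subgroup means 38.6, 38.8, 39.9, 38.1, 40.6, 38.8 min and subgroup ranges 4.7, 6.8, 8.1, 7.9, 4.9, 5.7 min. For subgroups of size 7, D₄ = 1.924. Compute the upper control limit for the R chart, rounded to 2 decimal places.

12.22

R̄ = (4.7 + 6.8 + 8.1 + 7.9 + 4.9 + 5.7) / 6 = 38.1000 / 6 = 6.3500
UCL_R = D₄·R̄ = 1.924 × 6.3500 = 12.2174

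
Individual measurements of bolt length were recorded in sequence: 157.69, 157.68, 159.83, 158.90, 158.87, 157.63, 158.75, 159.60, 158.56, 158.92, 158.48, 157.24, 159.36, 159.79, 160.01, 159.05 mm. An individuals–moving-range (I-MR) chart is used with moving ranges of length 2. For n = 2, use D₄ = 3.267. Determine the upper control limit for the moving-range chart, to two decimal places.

2.86

Moving ranges: 0.01, 2.15, 0.93, 0.03, 1.24, 1.12, 0.85, 1.04, 0.36, 0.44, 1.24, 2.12, 0.43, 0.22, 0.96; M̄R̄ = 13.1400 / 15 = 0.8760
UCL_MR = D₄·M̄R̄ = 3.267 × 0.8760 = 2.8619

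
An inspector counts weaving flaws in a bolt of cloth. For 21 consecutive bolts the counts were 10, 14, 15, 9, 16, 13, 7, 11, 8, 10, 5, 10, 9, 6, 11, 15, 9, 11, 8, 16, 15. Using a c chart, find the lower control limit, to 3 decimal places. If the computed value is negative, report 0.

0.972

c̄ = (10 + 14 + 15 + 9 + 16 + 13 + 7 + 11 + 8 + 10 + 5 + 10 + 9 + 6 + 11 + 15 + 9 + 11 + 8 + 16 + 15) / 21 = 228 / 21 = 10.8571
LCL = c̄ − 3√c̄ = 10.8571 − 3 × 3.2950 = 0.9721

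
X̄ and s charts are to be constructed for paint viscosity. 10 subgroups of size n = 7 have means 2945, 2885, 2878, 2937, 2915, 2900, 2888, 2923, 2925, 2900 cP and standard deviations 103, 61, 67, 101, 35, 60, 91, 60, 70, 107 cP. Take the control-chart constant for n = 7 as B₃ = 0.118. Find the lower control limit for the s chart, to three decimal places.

s̄ = (103 + 61 + 67 + 101 + 35 + 60 + 91 + 60 + 70 + 107) / 10 = 75.5000
LCL_s = B₃·s̄ = 0.118 × 75.5000 = 8.9090

8.909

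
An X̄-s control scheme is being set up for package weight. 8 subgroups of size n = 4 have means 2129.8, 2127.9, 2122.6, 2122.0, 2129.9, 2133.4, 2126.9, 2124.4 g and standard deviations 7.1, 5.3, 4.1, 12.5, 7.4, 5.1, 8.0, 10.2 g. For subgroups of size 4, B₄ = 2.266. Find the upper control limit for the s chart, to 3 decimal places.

16.910

s̄ = (7.1 + 5.3 + 4.1 + 12.5 + 7.4 + 5.1 + 8.0 + 10.2) / 8 = 7.4625
UCL_s = B₄·s̄ = 2.266 × 7.4625 = 16.9100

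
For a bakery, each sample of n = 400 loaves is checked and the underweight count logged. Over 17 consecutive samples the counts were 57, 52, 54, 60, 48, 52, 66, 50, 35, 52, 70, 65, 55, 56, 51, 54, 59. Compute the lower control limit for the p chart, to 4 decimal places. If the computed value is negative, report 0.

0.0860

p̄ = Σdᵢ / (k·n) = 936 / (17 × 400) = 0.13765
LCL = p̄ − 3·√(p̄(1−p̄)/n) = 0.13765 − 3 × 0.01723 = 0.08597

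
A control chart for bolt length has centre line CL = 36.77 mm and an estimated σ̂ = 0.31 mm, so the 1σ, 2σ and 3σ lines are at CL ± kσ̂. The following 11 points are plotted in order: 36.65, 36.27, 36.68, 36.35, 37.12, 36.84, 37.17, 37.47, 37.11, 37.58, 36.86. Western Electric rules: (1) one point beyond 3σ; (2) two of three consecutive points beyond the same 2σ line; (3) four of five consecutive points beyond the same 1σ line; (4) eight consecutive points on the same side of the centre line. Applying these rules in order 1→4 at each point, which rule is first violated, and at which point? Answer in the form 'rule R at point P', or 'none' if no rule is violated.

Zone of each point (C = within 1σ̂, B = 1σ̂–2σ̂, A = 2σ̂–3σ̂, * = beyond 3σ̂; sign = side of CL): 1:-C, 2:-B, 3:-C, 4:-B, 5:+B, 6:+C, 7:+B, 8:+A, 9:+B, 10:+A, 11:+C
Rule 3 (four of five consecutive points beyond the same 1σ limit) is satisfied at point 9.

rule 3 at point 9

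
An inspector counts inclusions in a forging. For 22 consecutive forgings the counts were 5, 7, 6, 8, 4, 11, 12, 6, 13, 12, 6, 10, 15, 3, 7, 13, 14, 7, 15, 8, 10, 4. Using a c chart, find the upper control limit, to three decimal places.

17.864

c̄ = (5 + 7 + 6 + 8 + 4 + 11 + 12 + 6 + 13 + 12 + 6 + 10 + 15 + 3 + 7 + 13 + 14 + 7 + 15 + 8 + 10 + 4) / 22 = 196 / 22 = 8.9091
UCL = c̄ + 3√c̄ = 8.9091 + 3 × √8.9091 = 8.9091 + 3 × 2.9848 = 17.8635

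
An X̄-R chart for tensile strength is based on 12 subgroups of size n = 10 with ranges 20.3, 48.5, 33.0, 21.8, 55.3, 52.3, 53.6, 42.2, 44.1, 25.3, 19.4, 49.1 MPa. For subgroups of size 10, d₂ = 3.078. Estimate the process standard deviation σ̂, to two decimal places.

12.59

R̄ = (20.3 + 48.5 + 33.0 + 21.8 + 55.3 + 52.3 + 53.6 + 42.2 + 44.1 + 25.3 + 19.4 + 49.1) / 12 = 38.7417
σ̂ = R̄ / d₂ = 38.7417 / 3.078 = 12.5866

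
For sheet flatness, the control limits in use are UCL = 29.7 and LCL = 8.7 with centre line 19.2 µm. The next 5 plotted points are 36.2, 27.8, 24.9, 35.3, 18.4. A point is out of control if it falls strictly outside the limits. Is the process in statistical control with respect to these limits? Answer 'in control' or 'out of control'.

Compare each point to [8.7, 29.7]: sample 1 = 36.2 > UCL; sample 4 = 35.3 > UCL.

out of control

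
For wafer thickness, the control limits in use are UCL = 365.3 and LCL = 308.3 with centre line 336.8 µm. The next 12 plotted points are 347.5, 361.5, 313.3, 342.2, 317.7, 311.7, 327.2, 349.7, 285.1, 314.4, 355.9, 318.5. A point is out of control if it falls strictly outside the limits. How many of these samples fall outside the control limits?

1

Compare each point to [308.3, 365.3]: sample 9 = 285.1 < LCL.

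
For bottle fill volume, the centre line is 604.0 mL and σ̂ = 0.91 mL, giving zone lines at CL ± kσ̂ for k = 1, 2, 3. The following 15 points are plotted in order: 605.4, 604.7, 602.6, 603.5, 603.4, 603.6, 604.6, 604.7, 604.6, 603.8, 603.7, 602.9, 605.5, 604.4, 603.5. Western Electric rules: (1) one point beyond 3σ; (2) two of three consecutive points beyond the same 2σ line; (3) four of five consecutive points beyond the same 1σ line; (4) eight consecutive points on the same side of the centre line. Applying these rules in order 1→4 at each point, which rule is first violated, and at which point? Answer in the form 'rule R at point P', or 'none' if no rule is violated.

none

Zone of each point (C = within 1σ̂, B = 1σ̂–2σ̂, A = 2σ̂–3σ̂, * = beyond 3σ̂; sign = side of CL): 1:+B, 2:+C, 3:-B, 4:-C, 5:-C, 6:-C, 7:+C, 8:+C, 9:+C, 10:-C, 11:-C, 12:-B, 13:+B, 14:+C, 15:-C
No rule fires across all 15 points.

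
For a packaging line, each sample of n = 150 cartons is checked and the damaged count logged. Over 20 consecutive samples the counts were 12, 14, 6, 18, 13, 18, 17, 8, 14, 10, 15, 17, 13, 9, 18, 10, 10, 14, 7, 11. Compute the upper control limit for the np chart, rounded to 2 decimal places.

22.93

p̄ = Σdᵢ / (k·n) = 254 / (20 × 150) = 0.08467
UCL = np̄ + 3·√(np̄(1−p̄)) = 12.7000 + 3 × √(12.7000×0.91533) = 12.7000 + 3 × 3.4095 = 22.9285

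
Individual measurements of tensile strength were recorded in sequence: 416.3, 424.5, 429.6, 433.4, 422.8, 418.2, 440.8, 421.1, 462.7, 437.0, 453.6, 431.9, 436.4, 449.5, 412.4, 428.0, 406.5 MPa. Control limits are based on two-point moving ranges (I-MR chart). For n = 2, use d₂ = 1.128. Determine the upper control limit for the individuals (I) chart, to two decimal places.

X̄ = (416.3 + 424.5 + 429.6 + 433.4 + 422.8 + 418.2 + 440.8 + 421.1 + 462.7 + 437.0 + 453.6 + 431.9 + 436.4 + 449.5 + 412.4 + 428.0 + 406.5) / 17 = 430.8647
Moving ranges: 8.2, 5.1, 3.8, 10.6, 4.6, 22.6, 19.7, 41.6, 25.7, 16.6, 21.7, 4.5, 13.1, 37.1, 15.6, 21.5; M̄R̄ = 272.0000 / 16 = 17.0000
UCL = X̄ + 3·M̄R̄/d₂ = 430.8647 + 3 × 17.0000 / 1.128 = 476.0775

476.08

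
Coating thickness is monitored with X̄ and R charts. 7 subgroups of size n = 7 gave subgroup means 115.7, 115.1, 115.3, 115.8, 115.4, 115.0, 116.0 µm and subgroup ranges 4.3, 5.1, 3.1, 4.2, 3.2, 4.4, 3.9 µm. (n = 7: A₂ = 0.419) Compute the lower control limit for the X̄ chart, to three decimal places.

113.783

X̄̄ = (115.7 + 115.1 + 115.3 + 115.8 + 115.4 + 115.0 + 116.0) / 7 = 808.3000 / 7 = 115.4714
R̄ = (4.3 + 5.1 + 3.1 + 4.2 + 3.2 + 4.4 + 3.9) / 7 = 28.2000 / 7 = 4.0286
LCL = X̄̄ − A₂·R̄ = 115.4714 − 0.419 × 4.0286 = 113.7835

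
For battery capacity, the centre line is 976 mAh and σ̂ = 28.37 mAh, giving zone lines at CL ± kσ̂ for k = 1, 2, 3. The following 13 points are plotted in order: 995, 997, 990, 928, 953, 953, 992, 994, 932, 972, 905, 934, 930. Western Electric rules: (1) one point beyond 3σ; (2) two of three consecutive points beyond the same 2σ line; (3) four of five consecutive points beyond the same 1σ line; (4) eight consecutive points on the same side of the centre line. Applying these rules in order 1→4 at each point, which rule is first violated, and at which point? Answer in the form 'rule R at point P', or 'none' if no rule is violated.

rule 3 at point 13

Zone of each point (C = within 1σ̂, B = 1σ̂–2σ̂, A = 2σ̂–3σ̂, * = beyond 3σ̂; sign = side of CL): 1:+C, 2:+C, 3:+C, 4:-B, 5:-C, 6:-C, 7:+C, 8:+C, 9:-B, 10:-C, 11:-A, 12:-B, 13:-B
Rule 3 (four of five consecutive points beyond the same 1σ limit) is satisfied at point 13.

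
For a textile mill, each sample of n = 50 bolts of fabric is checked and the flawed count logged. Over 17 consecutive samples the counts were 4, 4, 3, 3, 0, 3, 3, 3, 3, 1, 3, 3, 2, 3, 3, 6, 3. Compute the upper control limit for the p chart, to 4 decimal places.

p̄ = Σdᵢ / (k·n) = 50 / (17 × 50) = 0.05882
UCL = p̄ + 3·√(p̄(1−p̄)/n) = 0.05882 + 3 × √(0.05882×0.94118/50) = 0.05882 + 3 × 0.03328 = 0.15865

0.1587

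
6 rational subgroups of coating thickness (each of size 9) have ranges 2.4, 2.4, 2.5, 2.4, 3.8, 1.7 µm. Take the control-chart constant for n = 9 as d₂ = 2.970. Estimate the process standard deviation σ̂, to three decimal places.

R̄ = (2.4 + 2.4 + 2.5 + 2.4 + 3.8 + 1.7) / 6 = 2.5333
σ̂ = R̄ / d₂ = 2.5333 / 2.970 = 0.8530

0.853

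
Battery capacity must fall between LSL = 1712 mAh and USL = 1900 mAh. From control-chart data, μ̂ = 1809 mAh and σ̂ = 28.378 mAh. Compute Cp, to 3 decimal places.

1.104

Cp = (USL − LSL) / (6σ̂) = (1900 − 1712) / (6 × 28.378) = 188.0000 / 170.2680 = 1.1041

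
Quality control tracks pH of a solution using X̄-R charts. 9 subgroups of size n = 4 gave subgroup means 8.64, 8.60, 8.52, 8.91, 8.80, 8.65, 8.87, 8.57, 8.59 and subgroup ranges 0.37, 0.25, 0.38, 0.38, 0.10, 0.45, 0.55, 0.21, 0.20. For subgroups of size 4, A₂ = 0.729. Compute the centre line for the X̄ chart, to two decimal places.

X̄̄ = (8.64 + 8.60 + 8.52 + 8.91 + 8.80 + 8.65 + 8.87 + 8.57 + 8.59) / 9 = 78.1500 / 9 = 8.6833
CL = X̄̄ = 8.6833

8.68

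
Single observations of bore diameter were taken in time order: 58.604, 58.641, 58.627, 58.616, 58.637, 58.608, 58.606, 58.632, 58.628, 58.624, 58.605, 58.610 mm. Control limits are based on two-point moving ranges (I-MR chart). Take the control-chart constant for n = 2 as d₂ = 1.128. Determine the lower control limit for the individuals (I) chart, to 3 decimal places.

X̄ = (58.604 + 58.641 + 58.627 + 58.616 + 58.637 + 58.608 + 58.606 + 58.632 + 58.628 + 58.624 + 58.605 + 58.610) / 12 = 58.6198
Moving ranges: 0.037, 0.014, 0.011, 0.021, 0.029, 0.002, 0.026, 0.004, 0.004, 0.019, 0.005; M̄R̄ = 0.1720 / 11 = 0.0156
LCL = X̄ − 3·M̄R̄/d₂ = 58.6198 − 3 × 0.0156 / 1.128 = 58.5782

58.578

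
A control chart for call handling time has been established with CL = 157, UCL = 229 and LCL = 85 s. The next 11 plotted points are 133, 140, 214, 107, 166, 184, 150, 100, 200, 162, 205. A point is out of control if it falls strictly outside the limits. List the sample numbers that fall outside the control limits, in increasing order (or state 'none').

none

All 11 points lie within [85, 229].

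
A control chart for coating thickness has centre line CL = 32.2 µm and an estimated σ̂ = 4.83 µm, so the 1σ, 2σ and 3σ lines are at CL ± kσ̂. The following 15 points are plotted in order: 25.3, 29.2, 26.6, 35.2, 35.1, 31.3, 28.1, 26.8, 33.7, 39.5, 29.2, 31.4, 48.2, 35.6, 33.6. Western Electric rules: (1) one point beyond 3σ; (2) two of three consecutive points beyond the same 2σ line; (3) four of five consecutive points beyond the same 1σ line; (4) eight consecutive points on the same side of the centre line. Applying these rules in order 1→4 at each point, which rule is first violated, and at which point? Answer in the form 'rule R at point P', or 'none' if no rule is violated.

rule 1 at point 13

Zone of each point (C = within 1σ̂, B = 1σ̂–2σ̂, A = 2σ̂–3σ̂, * = beyond 3σ̂; sign = side of CL): 1:-B, 2:-C, 3:-B, 4:+C, 5:+C, 6:-C, 7:-C, 8:-B, 9:+C, 10:+B, 11:-C, 12:-C, 13:+*, 14:+C, 15:+C
Rule 1 (one point beyond the 3σ limits) is satisfied at point 13.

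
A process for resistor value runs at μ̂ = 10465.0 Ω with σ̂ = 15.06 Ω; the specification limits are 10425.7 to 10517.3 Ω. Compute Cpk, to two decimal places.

0.87

Cpu = (USL − μ̂) / (3σ̂) = (10517.3 − 10465.0) / (3 × 15.06) = 1.1576; Cpl = (μ̂ − LSL) / (3σ̂) = (10465.0 − 10425.7) / (3 × 15.06) = 0.8699; Cpk = min(Cpu, Cpl) = 0.8699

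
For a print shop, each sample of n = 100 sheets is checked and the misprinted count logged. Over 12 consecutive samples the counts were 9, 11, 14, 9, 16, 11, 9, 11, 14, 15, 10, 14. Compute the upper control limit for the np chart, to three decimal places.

p̄ = Σdᵢ / (k·n) = 143 / (12 × 100) = 0.11917
UCL = np̄ + 3·√(np̄(1−p̄)) = 11.9167 + 3 × √(11.9167×0.88083) = 11.9167 + 3 × 3.2398 = 21.6362

21.636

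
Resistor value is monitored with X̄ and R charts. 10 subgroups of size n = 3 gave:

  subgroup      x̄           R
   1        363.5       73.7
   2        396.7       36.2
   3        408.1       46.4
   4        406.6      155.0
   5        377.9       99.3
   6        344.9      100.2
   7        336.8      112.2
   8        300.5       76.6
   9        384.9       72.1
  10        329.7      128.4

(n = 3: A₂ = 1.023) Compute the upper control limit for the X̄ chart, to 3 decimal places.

X̄̄ = (363.5 + 396.7 + 408.1 + 406.6 + 377.9 + 344.9 + 336.8 + 300.5 + 384.9 + 329.7) / 10 = 3649.6000 / 10 = 364.9600
R̄ = (73.7 + 36.2 + 46.4 + 155.0 + 99.3 + 100.2 + 112.2 + 76.6 + 72.1 + 128.4) / 10 = 900.1000 / 10 = 90.0100
UCL = X̄̄ + A₂·R̄ = 364.9600 + 1.023 × 90.0100 = 457.0402

457.040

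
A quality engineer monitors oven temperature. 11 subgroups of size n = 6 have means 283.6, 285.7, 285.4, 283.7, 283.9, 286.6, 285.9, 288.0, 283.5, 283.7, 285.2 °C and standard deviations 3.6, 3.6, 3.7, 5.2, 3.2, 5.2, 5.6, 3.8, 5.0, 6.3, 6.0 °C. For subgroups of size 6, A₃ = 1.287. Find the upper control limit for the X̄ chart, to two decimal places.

291.01

X̄̄ = (283.6 + 285.7 + 285.4 + 283.7 + 283.9 + 286.6 + 285.9 + 288.0 + 283.5 + 283.7 + 285.2) / 11 = 285.0182
s̄ = (3.6 + 3.6 + 3.7 + 5.2 + 3.2 + 5.2 + 5.6 + 3.8 + 5.0 + 6.3 + 6.0) / 11 = 4.6545
UCL = X̄̄ + A₃·s̄ = 285.0182 + 1.287 × 4.6545 = 291.0086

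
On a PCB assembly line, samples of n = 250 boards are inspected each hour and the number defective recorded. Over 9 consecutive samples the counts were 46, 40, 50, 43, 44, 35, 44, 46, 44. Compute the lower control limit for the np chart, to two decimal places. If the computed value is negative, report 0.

p̄ = Σdᵢ / (k·n) = 392 / (9 × 250) = 0.17422
LCL = np̄ − 3·√(np̄(1−p̄)) = 43.5556 − 3 × 5.9973 = 25.5638

25.56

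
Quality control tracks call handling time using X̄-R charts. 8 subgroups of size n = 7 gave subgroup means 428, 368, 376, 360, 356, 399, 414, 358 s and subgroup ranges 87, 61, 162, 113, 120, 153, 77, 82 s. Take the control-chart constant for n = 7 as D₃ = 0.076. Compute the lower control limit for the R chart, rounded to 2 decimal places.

8.12

R̄ = (87 + 61 + 162 + 113 + 120 + 153 + 77 + 82) / 8 = 855.0000 / 8 = 106.8750
LCL_R = D₃·R̄ = 0.076 × 106.8750 = 8.1225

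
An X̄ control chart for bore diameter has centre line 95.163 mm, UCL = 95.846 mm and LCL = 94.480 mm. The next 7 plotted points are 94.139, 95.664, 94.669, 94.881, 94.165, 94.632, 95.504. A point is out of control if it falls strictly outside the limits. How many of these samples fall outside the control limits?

2

Compare each point to [94.480, 95.846]: sample 1 = 94.139 < LCL; sample 5 = 94.165 < LCL.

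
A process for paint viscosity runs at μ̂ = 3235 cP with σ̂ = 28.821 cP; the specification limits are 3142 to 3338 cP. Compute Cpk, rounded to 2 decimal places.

Cpu = (USL − μ̂) / (3σ̂) = (3338 − 3235) / (3 × 28.821) = 1.1913; Cpl = (μ̂ − LSL) / (3σ̂) = (3235 − 3142) / (3 × 28.821) = 1.0756; Cpk = min(Cpu, Cpl) = 1.0756

1.08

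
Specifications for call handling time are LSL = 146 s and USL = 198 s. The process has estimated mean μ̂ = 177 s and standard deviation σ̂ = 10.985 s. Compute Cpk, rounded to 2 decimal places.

0.64

Cpu = (USL − μ̂) / (3σ̂) = (198 − 177) / (3 × 10.985) = 0.6372; Cpl = (μ̂ − LSL) / (3σ̂) = (177 − 146) / (3 × 10.985) = 0.9407; Cpk = min(Cpu, Cpl) = 0.6372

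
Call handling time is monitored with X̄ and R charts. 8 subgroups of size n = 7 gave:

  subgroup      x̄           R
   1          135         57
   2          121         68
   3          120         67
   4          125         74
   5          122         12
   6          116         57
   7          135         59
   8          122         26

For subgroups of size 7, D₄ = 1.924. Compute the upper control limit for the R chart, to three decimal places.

101.010

R̄ = (57 + 68 + 67 + 74 + 12 + 57 + 59 + 26) / 8 = 420.0000 / 8 = 52.5000
UCL_R = D₄·R̄ = 1.924 × 52.5000 = 101.0100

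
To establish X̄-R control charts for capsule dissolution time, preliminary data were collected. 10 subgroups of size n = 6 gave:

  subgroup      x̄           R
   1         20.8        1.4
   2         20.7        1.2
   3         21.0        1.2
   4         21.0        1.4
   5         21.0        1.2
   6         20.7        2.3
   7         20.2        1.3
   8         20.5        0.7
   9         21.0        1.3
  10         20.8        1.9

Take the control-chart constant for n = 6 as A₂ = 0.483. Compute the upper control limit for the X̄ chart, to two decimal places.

X̄̄ = (20.8 + 20.7 + 21.0 + 21.0 + 21.0 + 20.7 + 20.2 + 20.5 + 21.0 + 20.8) / 10 = 207.7000 / 10 = 20.7700
R̄ = (1.4 + 1.2 + 1.2 + 1.4 + 1.2 + 2.3 + 1.3 + 0.7 + 1.3 + 1.9) / 10 = 13.9000 / 10 = 1.3900
UCL = X̄̄ + A₂·R̄ = 20.7700 + 0.483 × 1.3900 = 21.4414

21.44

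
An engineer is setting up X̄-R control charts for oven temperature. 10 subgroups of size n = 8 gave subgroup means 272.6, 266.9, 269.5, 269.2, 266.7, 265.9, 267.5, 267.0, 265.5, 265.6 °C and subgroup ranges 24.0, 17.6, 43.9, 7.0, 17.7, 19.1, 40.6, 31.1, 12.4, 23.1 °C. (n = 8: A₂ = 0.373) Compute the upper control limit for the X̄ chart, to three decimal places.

X̄̄ = (272.6 + 266.9 + 269.5 + 269.2 + 266.7 + 265.9 + 267.5 + 267.0 + 265.5 + 265.6) / 10 = 2676.4000 / 10 = 267.6400
R̄ = (24.0 + 17.6 + 43.9 + 7.0 + 17.7 + 19.1 + 40.6 + 31.1 + 12.4 + 23.1) / 10 = 236.5000 / 10 = 23.6500
UCL = X̄̄ + A₂·R̄ = 267.6400 + 0.373 × 23.6500 = 276.4615

276.461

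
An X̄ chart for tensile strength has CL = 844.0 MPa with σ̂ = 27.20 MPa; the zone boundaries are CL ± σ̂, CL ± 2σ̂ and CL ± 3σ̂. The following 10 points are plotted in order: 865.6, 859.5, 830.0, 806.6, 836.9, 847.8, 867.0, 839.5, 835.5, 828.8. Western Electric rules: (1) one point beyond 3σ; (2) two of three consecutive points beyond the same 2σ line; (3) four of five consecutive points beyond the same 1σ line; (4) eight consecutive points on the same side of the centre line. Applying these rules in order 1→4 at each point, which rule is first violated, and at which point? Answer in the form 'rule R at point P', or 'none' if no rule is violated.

Zone of each point (C = within 1σ̂, B = 1σ̂–2σ̂, A = 2σ̂–3σ̂, * = beyond 3σ̂; sign = side of CL): 1:+C, 2:+C, 3:-C, 4:-B, 5:-C, 6:+C, 7:+C, 8:-C, 9:-C, 10:-C
No rule fires across all 10 points.

none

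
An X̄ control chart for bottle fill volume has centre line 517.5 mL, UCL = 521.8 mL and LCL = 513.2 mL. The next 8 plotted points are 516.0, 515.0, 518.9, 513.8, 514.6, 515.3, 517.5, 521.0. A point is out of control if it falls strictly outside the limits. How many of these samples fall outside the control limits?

All 8 points lie within [513.2, 521.8].

0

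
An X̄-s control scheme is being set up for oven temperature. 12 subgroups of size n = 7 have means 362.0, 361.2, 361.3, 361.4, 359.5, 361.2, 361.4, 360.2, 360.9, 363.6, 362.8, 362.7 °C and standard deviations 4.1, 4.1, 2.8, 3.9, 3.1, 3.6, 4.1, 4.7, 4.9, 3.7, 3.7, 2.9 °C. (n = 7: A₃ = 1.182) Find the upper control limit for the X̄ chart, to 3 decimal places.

366.008

X̄̄ = (362.0 + 361.2 + 361.3 + 361.4 + 359.5 + 361.2 + 361.4 + 360.2 + 360.9 + 363.6 + 362.8 + 362.7) / 12 = 361.5167
s̄ = (4.1 + 4.1 + 2.8 + 3.9 + 3.1 + 3.6 + 4.1 + 4.7 + 4.9 + 3.7 + 3.7 + 2.9) / 12 = 3.8000
UCL = X̄̄ + A₃·s̄ = 361.5167 + 1.182 × 3.8000 = 366.0083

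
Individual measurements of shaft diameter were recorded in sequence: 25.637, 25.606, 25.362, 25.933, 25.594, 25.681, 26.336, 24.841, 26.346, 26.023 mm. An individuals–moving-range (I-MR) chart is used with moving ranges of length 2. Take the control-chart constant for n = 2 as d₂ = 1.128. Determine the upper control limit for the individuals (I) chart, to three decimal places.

27.287

X̄ = (25.637 + 25.606 + 25.362 + 25.933 + 25.594 + 25.681 + 26.336 + 24.841 + 26.346 + 26.023) / 10 = 25.7359
Moving ranges: 0.031, 0.244, 0.571, 0.339, 0.087, 0.655, 1.495, 1.505, 0.323; M̄R̄ = 5.2500 / 9 = 0.5833
UCL = X̄ + 3·M̄R̄/d₂ = 25.7359 + 3 × 0.5833 / 1.128 = 27.2873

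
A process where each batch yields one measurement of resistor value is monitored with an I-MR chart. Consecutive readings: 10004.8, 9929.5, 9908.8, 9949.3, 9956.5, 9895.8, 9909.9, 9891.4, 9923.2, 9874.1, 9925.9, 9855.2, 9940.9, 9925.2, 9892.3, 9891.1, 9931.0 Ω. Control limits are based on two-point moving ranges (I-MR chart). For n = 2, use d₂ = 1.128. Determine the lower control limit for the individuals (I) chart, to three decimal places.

9815.575

X̄ = (10004.8 + 9929.5 + 9908.8 + 9949.3 + 9956.5 + 9895.8 + 9909.9 + 9891.4 + 9923.2 + 9874.1 + 9925.9 + 9855.2 + 9940.9 + 9925.2 + 9892.3 + 9891.1 + 9931.0) / 17 = 9917.9353
Moving ranges: 75.3, 20.7, 40.5, 7.2, 60.7, 14.1, 18.5, 31.8, 49.1, 51.8, 70.7, 85.7, 15.7, 32.9, 1.2, 39.9; M̄R̄ = 615.8000 / 16 = 38.4875
LCL = X̄ − 3·M̄R̄/d₂ = 9917.9353 − 3 × 38.4875 / 1.128 = 9815.5749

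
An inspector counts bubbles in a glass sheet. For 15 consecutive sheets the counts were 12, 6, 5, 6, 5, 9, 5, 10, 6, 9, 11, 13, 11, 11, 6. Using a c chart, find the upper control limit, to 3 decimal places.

16.994

c̄ = (12 + 6 + 5 + 6 + 5 + 9 + 5 + 10 + 6 + 9 + 11 + 13 + 11 + 11 + 6) / 15 = 125 / 15 = 8.3333
UCL = c̄ + 3√c̄ = 8.3333 + 3 × √8.3333 = 8.3333 + 3 × 2.8868 = 16.9936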